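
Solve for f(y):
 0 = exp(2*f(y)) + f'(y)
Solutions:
 f(y) = log(-sqrt(-1/(C1 - y))) - log(2)/2
 f(y) = log(-1/(C1 - y))/2 - log(2)/2


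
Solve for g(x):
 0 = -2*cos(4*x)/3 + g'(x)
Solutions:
 g(x) = C1 + sin(4*x)/6


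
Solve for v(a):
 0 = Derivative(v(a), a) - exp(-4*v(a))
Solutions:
 v(a) = log(-I*(C1 + 4*a)^(1/4))
 v(a) = log(I*(C1 + 4*a)^(1/4))
 v(a) = log(-(C1 + 4*a)^(1/4))
 v(a) = log(C1 + 4*a)/4


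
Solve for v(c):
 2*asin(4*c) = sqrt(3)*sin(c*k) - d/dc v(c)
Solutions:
 v(c) = C1 - 2*c*asin(4*c) - sqrt(1 - 16*c^2)/2 + sqrt(3)*Piecewise((-cos(c*k)/k, Ne(k, 0)), (0, True))


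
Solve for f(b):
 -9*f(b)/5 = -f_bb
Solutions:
 f(b) = C1*exp(-3*sqrt(5)*b/5) + C2*exp(3*sqrt(5)*b/5)


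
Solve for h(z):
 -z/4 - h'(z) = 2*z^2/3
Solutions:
 h(z) = C1 - 2*z^3/9 - z^2/8


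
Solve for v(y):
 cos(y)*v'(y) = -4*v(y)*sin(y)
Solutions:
 v(y) = C1*cos(y)^4


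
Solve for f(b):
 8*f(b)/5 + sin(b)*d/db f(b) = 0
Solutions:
 f(b) = C1*(cos(b) + 1)^(4/5)/(cos(b) - 1)^(4/5)


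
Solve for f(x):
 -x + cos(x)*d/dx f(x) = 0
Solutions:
 f(x) = C1 + Integral(x/cos(x), x)


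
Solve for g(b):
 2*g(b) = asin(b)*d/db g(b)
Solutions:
 g(b) = C1*exp(2*Integral(1/asin(b), b))


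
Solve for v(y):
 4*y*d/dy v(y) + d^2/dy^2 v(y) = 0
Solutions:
 v(y) = C1 + C2*erf(sqrt(2)*y)


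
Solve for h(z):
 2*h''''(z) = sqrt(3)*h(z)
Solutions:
 h(z) = C1*exp(-2^(3/4)*3^(1/8)*z/2) + C2*exp(2^(3/4)*3^(1/8)*z/2) + C3*sin(2^(3/4)*3^(1/8)*z/2) + C4*cos(2^(3/4)*3^(1/8)*z/2)


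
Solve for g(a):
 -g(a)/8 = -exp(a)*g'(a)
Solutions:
 g(a) = C1*exp(-exp(-a)/8)


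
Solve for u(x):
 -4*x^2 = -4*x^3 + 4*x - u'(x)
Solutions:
 u(x) = C1 - x^4 + 4*x^3/3 + 2*x^2


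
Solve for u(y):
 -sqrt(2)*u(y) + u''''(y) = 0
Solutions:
 u(y) = C1*exp(-2^(1/8)*y) + C2*exp(2^(1/8)*y) + C3*sin(2^(1/8)*y) + C4*cos(2^(1/8)*y)


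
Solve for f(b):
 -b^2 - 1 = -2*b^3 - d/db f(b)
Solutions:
 f(b) = C1 - b^4/2 + b^3/3 + b


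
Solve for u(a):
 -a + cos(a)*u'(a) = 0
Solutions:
 u(a) = C1 + Integral(a/cos(a), a)


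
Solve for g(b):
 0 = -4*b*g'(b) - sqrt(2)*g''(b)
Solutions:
 g(b) = C1 + C2*erf(2^(1/4)*b)


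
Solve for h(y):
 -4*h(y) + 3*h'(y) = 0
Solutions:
 h(y) = C1*exp(4*y/3)


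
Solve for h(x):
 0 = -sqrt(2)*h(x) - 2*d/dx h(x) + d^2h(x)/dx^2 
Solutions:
 h(x) = C1*exp(x*(1 - sqrt(1 + sqrt(2)))) + C2*exp(x*(1 + sqrt(1 + sqrt(2))))


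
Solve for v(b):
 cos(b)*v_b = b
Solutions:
 v(b) = C1 + Integral(b/cos(b), b)


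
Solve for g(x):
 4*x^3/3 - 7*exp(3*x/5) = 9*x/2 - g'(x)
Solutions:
 g(x) = C1 - x^4/3 + 9*x^2/4 + 35*exp(3*x/5)/3


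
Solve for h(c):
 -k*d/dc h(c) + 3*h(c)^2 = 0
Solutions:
 h(c) = -k/(C1*k + 3*c)


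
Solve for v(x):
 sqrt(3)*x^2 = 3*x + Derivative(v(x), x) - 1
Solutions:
 v(x) = C1 + sqrt(3)*x^3/3 - 3*x^2/2 + x


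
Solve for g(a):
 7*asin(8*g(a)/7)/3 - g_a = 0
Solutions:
 Integral(1/asin(8*_y/7), (_y, g(a))) = C1 + 7*a/3


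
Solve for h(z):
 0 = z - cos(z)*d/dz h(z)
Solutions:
 h(z) = C1 + Integral(z/cos(z), z)


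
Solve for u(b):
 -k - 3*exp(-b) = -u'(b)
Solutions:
 u(b) = C1 + b*k - 3*exp(-b)


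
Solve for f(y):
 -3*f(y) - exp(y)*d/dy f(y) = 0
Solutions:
 f(y) = C1*exp(3*exp(-y))


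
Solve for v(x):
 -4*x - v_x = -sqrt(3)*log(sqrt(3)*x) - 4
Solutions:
 v(x) = C1 - 2*x^2 + sqrt(3)*x*log(x) - sqrt(3)*x + sqrt(3)*x*log(3)/2 + 4*x


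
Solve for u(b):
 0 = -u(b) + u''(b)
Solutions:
 u(b) = C1*exp(-b) + C2*exp(b)


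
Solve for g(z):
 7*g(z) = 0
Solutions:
 g(z) = 0


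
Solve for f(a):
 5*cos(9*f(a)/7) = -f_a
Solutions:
 5*a - 7*log(sin(9*f(a)/7) - 1)/18 + 7*log(sin(9*f(a)/7) + 1)/18 = C1


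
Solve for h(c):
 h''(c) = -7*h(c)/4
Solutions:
 h(c) = C1*sin(sqrt(7)*c/2) + C2*cos(sqrt(7)*c/2)


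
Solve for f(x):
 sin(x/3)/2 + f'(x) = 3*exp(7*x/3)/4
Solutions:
 f(x) = C1 + 9*exp(7*x/3)/28 + 3*cos(x/3)/2


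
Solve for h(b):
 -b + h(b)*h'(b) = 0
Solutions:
 h(b) = -sqrt(C1 + b^2)
 h(b) = sqrt(C1 + b^2)


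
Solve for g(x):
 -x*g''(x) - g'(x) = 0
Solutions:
 g(x) = C1 + C2*log(x)


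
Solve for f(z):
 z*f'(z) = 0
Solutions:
 f(z) = C1


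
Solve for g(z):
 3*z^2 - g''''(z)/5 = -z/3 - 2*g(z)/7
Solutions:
 g(z) = C1*exp(-10^(1/4)*7^(3/4)*z/7) + C2*exp(10^(1/4)*7^(3/4)*z/7) + C3*sin(10^(1/4)*7^(3/4)*z/7) + C4*cos(10^(1/4)*7^(3/4)*z/7) - 21*z^2/2 - 7*z/6


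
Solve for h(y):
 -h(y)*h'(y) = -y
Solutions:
 h(y) = -sqrt(C1 + y^2)
 h(y) = sqrt(C1 + y^2)


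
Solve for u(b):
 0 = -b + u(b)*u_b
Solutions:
 u(b) = -sqrt(C1 + b^2)
 u(b) = sqrt(C1 + b^2)


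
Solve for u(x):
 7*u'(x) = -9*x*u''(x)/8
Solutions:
 u(x) = C1 + C2/x^(47/9)


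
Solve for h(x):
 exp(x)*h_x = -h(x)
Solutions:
 h(x) = C1*exp(exp(-x))


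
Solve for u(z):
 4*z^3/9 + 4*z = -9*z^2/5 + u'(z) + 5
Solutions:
 u(z) = C1 + z^4/9 + 3*z^3/5 + 2*z^2 - 5*z


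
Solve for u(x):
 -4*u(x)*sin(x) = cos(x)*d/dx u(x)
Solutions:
 u(x) = C1*cos(x)^4


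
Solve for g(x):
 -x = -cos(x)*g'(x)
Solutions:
 g(x) = C1 + Integral(x/cos(x), x)


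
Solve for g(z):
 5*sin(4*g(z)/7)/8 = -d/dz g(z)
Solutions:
 5*z/8 + 7*log(cos(4*g(z)/7) - 1)/8 - 7*log(cos(4*g(z)/7) + 1)/8 = C1


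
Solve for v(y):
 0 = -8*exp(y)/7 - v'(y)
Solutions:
 v(y) = C1 - 8*exp(y)/7


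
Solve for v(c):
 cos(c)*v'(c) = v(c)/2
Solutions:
 v(c) = C1*(sin(c) + 1)^(1/4)/(sin(c) - 1)^(1/4)


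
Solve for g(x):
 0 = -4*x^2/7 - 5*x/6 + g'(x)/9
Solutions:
 g(x) = C1 + 12*x^3/7 + 15*x^2/4


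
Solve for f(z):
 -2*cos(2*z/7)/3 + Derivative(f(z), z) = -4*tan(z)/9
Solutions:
 f(z) = C1 + 4*log(cos(z))/9 + 7*sin(2*z/7)/3


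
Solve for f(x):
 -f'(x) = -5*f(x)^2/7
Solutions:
 f(x) = -7/(C1 + 5*x)


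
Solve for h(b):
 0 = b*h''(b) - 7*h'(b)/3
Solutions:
 h(b) = C1 + C2*b^(10/3)


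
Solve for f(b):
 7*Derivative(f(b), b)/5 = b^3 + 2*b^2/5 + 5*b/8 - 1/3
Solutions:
 f(b) = C1 + 5*b^4/28 + 2*b^3/21 + 25*b^2/112 - 5*b/21


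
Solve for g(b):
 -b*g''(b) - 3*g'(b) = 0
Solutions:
 g(b) = C1 + C2/b^2


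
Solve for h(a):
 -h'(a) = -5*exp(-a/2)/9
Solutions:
 h(a) = C1 - 10*exp(-a/2)/9


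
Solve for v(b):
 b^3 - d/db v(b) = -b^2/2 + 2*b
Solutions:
 v(b) = C1 + b^4/4 + b^3/6 - b^2


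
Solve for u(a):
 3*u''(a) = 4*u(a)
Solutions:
 u(a) = C1*exp(-2*sqrt(3)*a/3) + C2*exp(2*sqrt(3)*a/3)


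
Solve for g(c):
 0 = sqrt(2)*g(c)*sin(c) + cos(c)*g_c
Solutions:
 g(c) = C1*cos(c)^(sqrt(2))


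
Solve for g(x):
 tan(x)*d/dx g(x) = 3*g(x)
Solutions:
 g(x) = C1*sin(x)^3


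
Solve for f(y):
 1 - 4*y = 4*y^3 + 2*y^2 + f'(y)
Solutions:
 f(y) = C1 - y^4 - 2*y^3/3 - 2*y^2 + y


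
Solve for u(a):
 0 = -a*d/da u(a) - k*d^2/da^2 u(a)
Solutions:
 u(a) = C1 + C2*sqrt(k)*erf(sqrt(2)*a*sqrt(1/k)/2)


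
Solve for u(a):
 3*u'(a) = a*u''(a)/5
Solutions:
 u(a) = C1 + C2*a^16


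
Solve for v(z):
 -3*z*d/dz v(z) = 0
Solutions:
 v(z) = C1


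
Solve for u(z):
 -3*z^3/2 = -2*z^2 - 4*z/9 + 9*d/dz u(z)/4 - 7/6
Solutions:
 u(z) = C1 - z^4/6 + 8*z^3/27 + 8*z^2/81 + 14*z/27


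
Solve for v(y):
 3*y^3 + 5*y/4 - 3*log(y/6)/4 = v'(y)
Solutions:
 v(y) = C1 + 3*y^4/4 + 5*y^2/8 - 3*y*log(y)/4 + 3*y/4 + 3*y*log(6)/4


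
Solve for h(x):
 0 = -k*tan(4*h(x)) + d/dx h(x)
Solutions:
 h(x) = -asin(C1*exp(4*k*x))/4 + pi/4
 h(x) = asin(C1*exp(4*k*x))/4


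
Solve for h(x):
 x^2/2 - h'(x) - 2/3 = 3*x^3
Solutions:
 h(x) = C1 - 3*x^4/4 + x^3/6 - 2*x/3


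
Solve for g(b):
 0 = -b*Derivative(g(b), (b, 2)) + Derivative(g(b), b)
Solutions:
 g(b) = C1 + C2*b^2


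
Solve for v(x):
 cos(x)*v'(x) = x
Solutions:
 v(x) = C1 + Integral(x/cos(x), x)


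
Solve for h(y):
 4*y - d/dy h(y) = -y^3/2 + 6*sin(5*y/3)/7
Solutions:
 h(y) = C1 + y^4/8 + 2*y^2 + 18*cos(5*y/3)/35


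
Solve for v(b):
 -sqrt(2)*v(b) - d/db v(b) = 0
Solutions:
 v(b) = C1*exp(-sqrt(2)*b)


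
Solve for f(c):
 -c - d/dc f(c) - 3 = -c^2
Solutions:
 f(c) = C1 + c^3/3 - c^2/2 - 3*c


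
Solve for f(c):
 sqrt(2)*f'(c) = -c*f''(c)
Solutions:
 f(c) = C1 + C2*c^(1 - sqrt(2))


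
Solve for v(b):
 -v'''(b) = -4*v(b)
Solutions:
 v(b) = C3*exp(2^(2/3)*b) + (C1*sin(2^(2/3)*sqrt(3)*b/2) + C2*cos(2^(2/3)*sqrt(3)*b/2))*exp(-2^(2/3)*b/2)


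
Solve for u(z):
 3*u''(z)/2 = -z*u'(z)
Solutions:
 u(z) = C1 + C2*erf(sqrt(3)*z/3)


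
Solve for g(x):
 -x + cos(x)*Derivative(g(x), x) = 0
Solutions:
 g(x) = C1 + Integral(x/cos(x), x)


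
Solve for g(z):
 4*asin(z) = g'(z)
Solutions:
 g(z) = C1 + 4*z*asin(z) + 4*sqrt(1 - z^2)


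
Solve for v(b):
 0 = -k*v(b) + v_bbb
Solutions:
 v(b) = C1*exp(b*k^(1/3)) + C2*exp(b*k^(1/3)*(-1 + sqrt(3)*I)/2) + C3*exp(-b*k^(1/3)*(1 + sqrt(3)*I)/2)


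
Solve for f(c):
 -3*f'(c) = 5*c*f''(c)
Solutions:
 f(c) = C1 + C2*c^(2/5)


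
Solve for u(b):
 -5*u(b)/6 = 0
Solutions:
 u(b) = 0


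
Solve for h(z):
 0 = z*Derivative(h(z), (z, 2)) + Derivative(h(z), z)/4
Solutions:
 h(z) = C1 + C2*z^(3/4)


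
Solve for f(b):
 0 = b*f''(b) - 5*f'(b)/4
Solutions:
 f(b) = C1 + C2*b^(9/4)


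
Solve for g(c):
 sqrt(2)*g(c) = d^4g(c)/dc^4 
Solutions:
 g(c) = C1*exp(-2^(1/8)*c) + C2*exp(2^(1/8)*c) + C3*sin(2^(1/8)*c) + C4*cos(2^(1/8)*c)


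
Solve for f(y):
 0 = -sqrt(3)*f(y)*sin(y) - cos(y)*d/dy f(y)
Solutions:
 f(y) = C1*cos(y)^(sqrt(3))


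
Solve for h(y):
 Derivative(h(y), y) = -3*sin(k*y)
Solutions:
 h(y) = C1 + 3*cos(k*y)/k


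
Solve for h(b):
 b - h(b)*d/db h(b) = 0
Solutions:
 h(b) = -sqrt(C1 + b^2)
 h(b) = sqrt(C1 + b^2)


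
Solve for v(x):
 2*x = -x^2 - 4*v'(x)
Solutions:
 v(x) = C1 - x^3/12 - x^2/4


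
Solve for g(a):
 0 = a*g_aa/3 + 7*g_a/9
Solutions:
 g(a) = C1 + C2/a^(4/3)


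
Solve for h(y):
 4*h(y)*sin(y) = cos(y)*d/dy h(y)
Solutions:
 h(y) = C1/cos(y)^4


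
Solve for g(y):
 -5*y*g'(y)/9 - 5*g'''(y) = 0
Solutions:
 g(y) = C1 + Integral(C2*airyai(-3^(1/3)*y/3) + C3*airybi(-3^(1/3)*y/3), y)


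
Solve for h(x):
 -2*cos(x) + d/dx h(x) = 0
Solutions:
 h(x) = C1 + 2*sin(x)


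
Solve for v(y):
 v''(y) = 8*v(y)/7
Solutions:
 v(y) = C1*exp(-2*sqrt(14)*y/7) + C2*exp(2*sqrt(14)*y/7)


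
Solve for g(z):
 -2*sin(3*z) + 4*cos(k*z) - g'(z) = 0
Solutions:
 g(z) = C1 + 2*cos(3*z)/3 + 4*sin(k*z)/k


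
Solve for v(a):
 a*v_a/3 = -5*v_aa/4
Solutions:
 v(a) = C1 + C2*erf(sqrt(30)*a/15)


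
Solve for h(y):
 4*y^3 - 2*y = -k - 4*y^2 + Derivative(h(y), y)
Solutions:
 h(y) = C1 + k*y + y^4 + 4*y^3/3 - y^2


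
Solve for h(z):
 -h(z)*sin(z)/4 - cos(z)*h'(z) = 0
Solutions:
 h(z) = C1*cos(z)^(1/4)


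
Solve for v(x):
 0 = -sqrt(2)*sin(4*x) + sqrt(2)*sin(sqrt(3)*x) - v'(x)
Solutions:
 v(x) = C1 + sqrt(2)*cos(4*x)/4 - sqrt(6)*cos(sqrt(3)*x)/3


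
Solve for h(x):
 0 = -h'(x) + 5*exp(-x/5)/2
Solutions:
 h(x) = C1 - 25*exp(-x/5)/2


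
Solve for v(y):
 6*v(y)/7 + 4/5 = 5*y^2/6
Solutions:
 v(y) = 35*y^2/36 - 14/15


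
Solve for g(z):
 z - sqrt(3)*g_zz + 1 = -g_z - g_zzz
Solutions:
 g(z) = C1 - z^2/2 - sqrt(3)*z - z + (C2*sin(z/2) + C3*cos(z/2))*exp(sqrt(3)*z/2)


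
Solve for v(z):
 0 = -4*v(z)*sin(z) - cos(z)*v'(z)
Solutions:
 v(z) = C1*cos(z)^4


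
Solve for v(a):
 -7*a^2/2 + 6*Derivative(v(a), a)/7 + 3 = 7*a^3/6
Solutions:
 v(a) = C1 + 49*a^4/144 + 49*a^3/36 - 7*a/2


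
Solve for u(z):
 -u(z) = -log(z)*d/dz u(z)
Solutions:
 u(z) = C1*exp(li(z))


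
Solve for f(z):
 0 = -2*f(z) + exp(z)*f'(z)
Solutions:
 f(z) = C1*exp(-2*exp(-z))


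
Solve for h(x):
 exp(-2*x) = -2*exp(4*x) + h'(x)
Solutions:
 h(x) = C1 + exp(4*x)/2 - exp(-2*x)/2


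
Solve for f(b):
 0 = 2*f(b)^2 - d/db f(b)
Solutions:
 f(b) = -1/(C1 + 2*b)


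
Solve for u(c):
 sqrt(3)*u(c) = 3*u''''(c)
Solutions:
 u(c) = C1*exp(-3^(7/8)*c/3) + C2*exp(3^(7/8)*c/3) + C3*sin(3^(7/8)*c/3) + C4*cos(3^(7/8)*c/3)


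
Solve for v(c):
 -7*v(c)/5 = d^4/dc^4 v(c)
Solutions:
 v(c) = (C1*sin(sqrt(2)*5^(3/4)*7^(1/4)*c/10) + C2*cos(sqrt(2)*5^(3/4)*7^(1/4)*c/10))*exp(-sqrt(2)*5^(3/4)*7^(1/4)*c/10) + (C3*sin(sqrt(2)*5^(3/4)*7^(1/4)*c/10) + C4*cos(sqrt(2)*5^(3/4)*7^(1/4)*c/10))*exp(sqrt(2)*5^(3/4)*7^(1/4)*c/10)


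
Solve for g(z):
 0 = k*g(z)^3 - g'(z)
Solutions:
 g(z) = -sqrt(2)*sqrt(-1/(C1 + k*z))/2
 g(z) = sqrt(2)*sqrt(-1/(C1 + k*z))/2


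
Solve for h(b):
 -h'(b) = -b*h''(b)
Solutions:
 h(b) = C1 + C2*b^2


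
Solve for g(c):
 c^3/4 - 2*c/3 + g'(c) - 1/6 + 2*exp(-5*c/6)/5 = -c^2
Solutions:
 g(c) = C1 - c^4/16 - c^3/3 + c^2/3 + c/6 + 12*exp(-5*c/6)/25


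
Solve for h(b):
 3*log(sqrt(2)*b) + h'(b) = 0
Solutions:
 h(b) = C1 - 3*b*log(b) - 3*b*log(2)/2 + 3*b


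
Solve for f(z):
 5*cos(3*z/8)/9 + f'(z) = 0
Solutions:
 f(z) = C1 - 40*sin(3*z/8)/27


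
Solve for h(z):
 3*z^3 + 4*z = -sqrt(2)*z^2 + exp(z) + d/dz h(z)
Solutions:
 h(z) = C1 + 3*z^4/4 + sqrt(2)*z^3/3 + 2*z^2 - exp(z)


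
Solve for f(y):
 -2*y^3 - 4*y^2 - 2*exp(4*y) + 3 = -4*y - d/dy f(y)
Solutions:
 f(y) = C1 + y^4/2 + 4*y^3/3 - 2*y^2 - 3*y + exp(4*y)/2


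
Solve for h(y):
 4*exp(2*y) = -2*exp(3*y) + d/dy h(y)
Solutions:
 h(y) = C1 + 2*exp(3*y)/3 + 2*exp(2*y)


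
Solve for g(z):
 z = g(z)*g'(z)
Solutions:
 g(z) = -sqrt(C1 + z^2)
 g(z) = sqrt(C1 + z^2)


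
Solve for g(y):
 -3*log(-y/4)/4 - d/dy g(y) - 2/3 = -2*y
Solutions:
 g(y) = C1 + y^2 - 3*y*log(-y)/4 + y*(1 + 18*log(2))/12


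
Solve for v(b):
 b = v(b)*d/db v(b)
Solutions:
 v(b) = -sqrt(C1 + b^2)
 v(b) = sqrt(C1 + b^2)


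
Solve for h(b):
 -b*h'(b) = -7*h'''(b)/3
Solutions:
 h(b) = C1 + Integral(C2*airyai(3^(1/3)*7^(2/3)*b/7) + C3*airybi(3^(1/3)*7^(2/3)*b/7), b)


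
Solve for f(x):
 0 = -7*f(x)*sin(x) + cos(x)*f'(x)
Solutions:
 f(x) = C1/cos(x)^7


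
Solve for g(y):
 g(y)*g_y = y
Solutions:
 g(y) = -sqrt(C1 + y^2)
 g(y) = sqrt(C1 + y^2)


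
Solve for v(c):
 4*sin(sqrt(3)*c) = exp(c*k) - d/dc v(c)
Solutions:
 v(c) = C1 + 4*sqrt(3)*cos(sqrt(3)*c)/3 + exp(c*k)/k


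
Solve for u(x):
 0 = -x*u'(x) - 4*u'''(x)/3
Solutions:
 u(x) = C1 + Integral(C2*airyai(-6^(1/3)*x/2) + C3*airybi(-6^(1/3)*x/2), x)


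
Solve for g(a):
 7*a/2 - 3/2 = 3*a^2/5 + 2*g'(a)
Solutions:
 g(a) = C1 - a^3/10 + 7*a^2/8 - 3*a/4


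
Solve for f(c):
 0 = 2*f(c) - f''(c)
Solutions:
 f(c) = C1*exp(-sqrt(2)*c) + C2*exp(sqrt(2)*c)


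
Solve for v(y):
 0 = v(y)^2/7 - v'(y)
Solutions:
 v(y) = -7/(C1 + y)


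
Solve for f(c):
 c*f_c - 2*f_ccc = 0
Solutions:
 f(c) = C1 + Integral(C2*airyai(2^(2/3)*c/2) + C3*airybi(2^(2/3)*c/2), c)


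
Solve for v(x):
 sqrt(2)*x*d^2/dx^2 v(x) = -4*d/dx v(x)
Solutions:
 v(x) = C1 + C2*x^(1 - 2*sqrt(2))


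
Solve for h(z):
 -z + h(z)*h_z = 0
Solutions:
 h(z) = -sqrt(C1 + z^2)
 h(z) = sqrt(C1 + z^2)


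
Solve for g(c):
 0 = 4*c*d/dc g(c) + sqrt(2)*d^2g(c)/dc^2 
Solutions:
 g(c) = C1 + C2*erf(2^(1/4)*c)


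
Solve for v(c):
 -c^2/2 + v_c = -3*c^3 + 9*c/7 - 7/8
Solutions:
 v(c) = C1 - 3*c^4/4 + c^3/6 + 9*c^2/14 - 7*c/8


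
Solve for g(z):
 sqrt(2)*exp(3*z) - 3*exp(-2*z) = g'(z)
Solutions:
 g(z) = C1 + sqrt(2)*exp(3*z)/3 + 3*exp(-2*z)/2


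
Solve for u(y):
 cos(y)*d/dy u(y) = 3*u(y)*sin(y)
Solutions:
 u(y) = C1/cos(y)^3


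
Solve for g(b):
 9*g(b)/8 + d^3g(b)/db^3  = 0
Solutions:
 g(b) = C3*exp(-3^(2/3)*b/2) + (C1*sin(3*3^(1/6)*b/4) + C2*cos(3*3^(1/6)*b/4))*exp(3^(2/3)*b/4)


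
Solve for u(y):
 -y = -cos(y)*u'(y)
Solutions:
 u(y) = C1 + Integral(y/cos(y), y)


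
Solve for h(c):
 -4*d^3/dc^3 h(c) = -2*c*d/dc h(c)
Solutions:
 h(c) = C1 + Integral(C2*airyai(2^(2/3)*c/2) + C3*airybi(2^(2/3)*c/2), c)


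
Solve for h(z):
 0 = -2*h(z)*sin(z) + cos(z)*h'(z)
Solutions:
 h(z) = C1/cos(z)^2


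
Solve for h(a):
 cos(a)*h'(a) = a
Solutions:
 h(a) = C1 + Integral(a/cos(a), a)


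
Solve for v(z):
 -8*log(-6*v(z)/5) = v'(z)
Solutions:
 Integral(1/(log(-_y) - log(5) + log(6)), (_y, v(z)))/8 = C1 - z


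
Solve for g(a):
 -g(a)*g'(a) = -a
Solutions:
 g(a) = -sqrt(C1 + a^2)
 g(a) = sqrt(C1 + a^2)


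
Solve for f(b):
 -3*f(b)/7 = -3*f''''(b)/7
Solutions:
 f(b) = C1*exp(-b) + C2*exp(b) + C3*sin(b) + C4*cos(b)


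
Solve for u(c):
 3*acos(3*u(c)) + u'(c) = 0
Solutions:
 Integral(1/acos(3*_y), (_y, u(c))) = C1 - 3*c


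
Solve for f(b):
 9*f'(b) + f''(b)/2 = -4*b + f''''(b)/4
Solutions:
 f(b) = C1 + C2*exp(-2^(1/3)*b*(2^(1/3)/(sqrt(6555)/9 + 9)^(1/3) + 3*(sqrt(6555)/9 + 9)^(1/3))/6)*sin(sqrt(3)*b*(-3*(2*sqrt(6555)/9 + 18)^(1/3) + 2/(2*sqrt(6555)/9 + 18)^(1/3))/6) + C3*exp(-2^(1/3)*b*(2^(1/3)/(sqrt(6555)/9 + 9)^(1/3) + 3*(sqrt(6555)/9 + 9)^(1/3))/6)*cos(sqrt(3)*b*(-3*(2*sqrt(6555)/9 + 18)^(1/3) + 2/(2*sqrt(6555)/9 + 18)^(1/3))/6) + C4*exp(2^(1/3)*b*(2^(1/3)/(3*(sqrt(6555)/9 + 9)^(1/3)) + (sqrt(6555)/9 + 9)^(1/3))) - 2*b^2/9 + 2*b/81


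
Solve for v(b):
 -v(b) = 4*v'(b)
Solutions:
 v(b) = C1*exp(-b/4)


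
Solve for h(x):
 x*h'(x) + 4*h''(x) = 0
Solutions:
 h(x) = C1 + C2*erf(sqrt(2)*x/4)


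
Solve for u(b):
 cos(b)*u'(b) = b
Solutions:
 u(b) = C1 + Integral(b/cos(b), b)


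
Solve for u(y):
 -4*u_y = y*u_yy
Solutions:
 u(y) = C1 + C2/y^3


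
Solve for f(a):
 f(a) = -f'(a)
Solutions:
 f(a) = C1*exp(-a)


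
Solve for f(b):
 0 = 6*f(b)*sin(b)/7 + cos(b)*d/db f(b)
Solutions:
 f(b) = C1*cos(b)^(6/7)


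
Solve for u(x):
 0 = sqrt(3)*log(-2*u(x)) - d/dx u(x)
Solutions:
 -sqrt(3)*Integral(1/(log(-_y) + log(2)), (_y, u(x)))/3 = C1 - x


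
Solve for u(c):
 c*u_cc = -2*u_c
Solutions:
 u(c) = C1 + C2/c


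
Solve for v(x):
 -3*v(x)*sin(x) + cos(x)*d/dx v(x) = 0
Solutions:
 v(x) = C1/cos(x)^3


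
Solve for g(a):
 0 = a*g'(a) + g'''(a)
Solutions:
 g(a) = C1 + Integral(C2*airyai(-a) + C3*airybi(-a), a)


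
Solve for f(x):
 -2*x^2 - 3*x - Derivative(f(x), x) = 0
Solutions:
 f(x) = C1 - 2*x^3/3 - 3*x^2/2


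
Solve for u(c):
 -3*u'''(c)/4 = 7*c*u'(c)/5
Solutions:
 u(c) = C1 + Integral(C2*airyai(-15^(2/3)*28^(1/3)*c/15) + C3*airybi(-15^(2/3)*28^(1/3)*c/15), c)


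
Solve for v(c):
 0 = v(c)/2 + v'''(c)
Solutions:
 v(c) = C3*exp(-2^(2/3)*c/2) + (C1*sin(2^(2/3)*sqrt(3)*c/4) + C2*cos(2^(2/3)*sqrt(3)*c/4))*exp(2^(2/3)*c/4)


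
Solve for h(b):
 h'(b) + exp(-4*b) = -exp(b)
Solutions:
 h(b) = C1 - exp(b) + exp(-4*b)/4


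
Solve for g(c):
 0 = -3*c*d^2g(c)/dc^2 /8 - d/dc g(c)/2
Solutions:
 g(c) = C1 + C2/c^(1/3)


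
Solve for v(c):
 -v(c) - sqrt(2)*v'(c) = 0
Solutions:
 v(c) = C1*exp(-sqrt(2)*c/2)


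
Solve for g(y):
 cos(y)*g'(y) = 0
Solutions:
 g(y) = C1


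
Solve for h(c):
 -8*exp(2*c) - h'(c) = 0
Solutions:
 h(c) = C1 - 4*exp(2*c)


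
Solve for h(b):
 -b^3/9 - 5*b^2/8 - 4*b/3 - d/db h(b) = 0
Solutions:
 h(b) = C1 - b^4/36 - 5*b^3/24 - 2*b^2/3


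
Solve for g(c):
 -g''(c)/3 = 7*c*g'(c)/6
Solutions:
 g(c) = C1 + C2*erf(sqrt(7)*c/2)


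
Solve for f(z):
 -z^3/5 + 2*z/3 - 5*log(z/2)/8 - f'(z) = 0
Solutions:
 f(z) = C1 - z^4/20 + z^2/3 - 5*z*log(z)/8 + 5*z*log(2)/8 + 5*z/8


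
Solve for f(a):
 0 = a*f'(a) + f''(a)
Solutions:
 f(a) = C1 + C2*erf(sqrt(2)*a/2)


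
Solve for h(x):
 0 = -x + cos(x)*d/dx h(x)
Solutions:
 h(x) = C1 + Integral(x/cos(x), x)


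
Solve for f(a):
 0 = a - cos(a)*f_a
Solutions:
 f(a) = C1 + Integral(a/cos(a), a)


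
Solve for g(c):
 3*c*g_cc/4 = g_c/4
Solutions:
 g(c) = C1 + C2*c^(4/3)


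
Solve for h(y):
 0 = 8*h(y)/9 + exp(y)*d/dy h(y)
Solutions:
 h(y) = C1*exp(8*exp(-y)/9)


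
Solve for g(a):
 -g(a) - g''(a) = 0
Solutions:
 g(a) = C1*sin(a) + C2*cos(a)


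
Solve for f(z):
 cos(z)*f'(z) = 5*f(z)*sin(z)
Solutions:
 f(z) = C1/cos(z)^5


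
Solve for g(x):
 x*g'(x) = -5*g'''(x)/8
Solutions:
 g(x) = C1 + Integral(C2*airyai(-2*5^(2/3)*x/5) + C3*airybi(-2*5^(2/3)*x/5), x)


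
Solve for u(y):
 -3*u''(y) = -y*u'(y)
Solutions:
 u(y) = C1 + C2*erfi(sqrt(6)*y/6)


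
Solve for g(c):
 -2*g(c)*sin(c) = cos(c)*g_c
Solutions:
 g(c) = C1*cos(c)^2


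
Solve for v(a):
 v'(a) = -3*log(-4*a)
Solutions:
 v(a) = C1 - 3*a*log(-a) + 3*a*(1 - 2*log(2))


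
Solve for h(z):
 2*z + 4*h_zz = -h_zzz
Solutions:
 h(z) = C1 + C2*z + C3*exp(-4*z) - z^3/12 + z^2/16


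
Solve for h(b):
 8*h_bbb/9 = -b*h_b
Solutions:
 h(b) = C1 + Integral(C2*airyai(-3^(2/3)*b/2) + C3*airybi(-3^(2/3)*b/2), b)


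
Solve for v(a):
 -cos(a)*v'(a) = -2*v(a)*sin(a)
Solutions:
 v(a) = C1/cos(a)^2


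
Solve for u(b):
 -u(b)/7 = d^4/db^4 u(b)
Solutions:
 u(b) = (C1*sin(sqrt(2)*7^(3/4)*b/14) + C2*cos(sqrt(2)*7^(3/4)*b/14))*exp(-sqrt(2)*7^(3/4)*b/14) + (C3*sin(sqrt(2)*7^(3/4)*b/14) + C4*cos(sqrt(2)*7^(3/4)*b/14))*exp(sqrt(2)*7^(3/4)*b/14)


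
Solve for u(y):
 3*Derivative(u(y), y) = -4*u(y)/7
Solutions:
 u(y) = C1*exp(-4*y/21)


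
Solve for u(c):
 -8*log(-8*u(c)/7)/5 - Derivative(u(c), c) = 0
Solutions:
 5*Integral(1/(log(-_y) - log(7) + 3*log(2)), (_y, u(c)))/8 = C1 - c


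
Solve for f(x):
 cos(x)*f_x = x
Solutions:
 f(x) = C1 + Integral(x/cos(x), x)


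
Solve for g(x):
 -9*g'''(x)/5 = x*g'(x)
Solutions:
 g(x) = C1 + Integral(C2*airyai(-15^(1/3)*x/3) + C3*airybi(-15^(1/3)*x/3), x)


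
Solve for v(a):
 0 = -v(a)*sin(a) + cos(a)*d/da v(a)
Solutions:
 v(a) = C1/cos(a)


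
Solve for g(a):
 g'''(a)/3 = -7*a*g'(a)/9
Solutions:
 g(a) = C1 + Integral(C2*airyai(-3^(2/3)*7^(1/3)*a/3) + C3*airybi(-3^(2/3)*7^(1/3)*a/3), a)


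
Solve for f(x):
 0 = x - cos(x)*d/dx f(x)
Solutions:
 f(x) = C1 + Integral(x/cos(x), x)


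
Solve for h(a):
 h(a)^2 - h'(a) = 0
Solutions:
 h(a) = -1/(C1 + a)


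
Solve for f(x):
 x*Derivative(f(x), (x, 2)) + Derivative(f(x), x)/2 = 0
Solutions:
 f(x) = C1 + C2*sqrt(x)


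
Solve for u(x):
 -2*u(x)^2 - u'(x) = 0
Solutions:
 u(x) = 1/(C1 + 2*x)


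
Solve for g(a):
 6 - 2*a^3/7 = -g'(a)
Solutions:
 g(a) = C1 + a^4/14 - 6*a


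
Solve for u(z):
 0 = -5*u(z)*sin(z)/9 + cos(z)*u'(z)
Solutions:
 u(z) = C1/cos(z)^(5/9)


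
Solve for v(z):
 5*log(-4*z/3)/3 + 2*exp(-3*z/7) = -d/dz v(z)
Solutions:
 v(z) = C1 - 5*z*log(-z)/3 + 5*z*(-2*log(2) + 1 + log(3))/3 + 14*exp(-3*z/7)/3


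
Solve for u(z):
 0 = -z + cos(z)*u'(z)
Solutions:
 u(z) = C1 + Integral(z/cos(z), z)


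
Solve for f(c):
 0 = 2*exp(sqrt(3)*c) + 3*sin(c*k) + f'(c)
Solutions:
 f(c) = C1 - 2*sqrt(3)*exp(sqrt(3)*c)/3 + 3*cos(c*k)/k


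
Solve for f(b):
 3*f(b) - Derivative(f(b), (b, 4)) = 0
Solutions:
 f(b) = C1*exp(-3^(1/4)*b) + C2*exp(3^(1/4)*b) + C3*sin(3^(1/4)*b) + C4*cos(3^(1/4)*b)


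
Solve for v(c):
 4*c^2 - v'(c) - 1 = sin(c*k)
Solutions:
 v(c) = C1 + 4*c^3/3 - c + cos(c*k)/k


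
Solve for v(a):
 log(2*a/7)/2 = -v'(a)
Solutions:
 v(a) = C1 - a*log(a)/2 - a*log(2)/2 + a/2 + a*log(7)/2


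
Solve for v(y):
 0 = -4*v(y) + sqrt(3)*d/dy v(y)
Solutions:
 v(y) = C1*exp(4*sqrt(3)*y/3)


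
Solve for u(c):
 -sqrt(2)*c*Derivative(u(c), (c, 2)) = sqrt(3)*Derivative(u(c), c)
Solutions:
 u(c) = C1 + C2*c^(1 - sqrt(6)/2)


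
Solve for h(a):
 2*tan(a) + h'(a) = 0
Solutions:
 h(a) = C1 + 2*log(cos(a))


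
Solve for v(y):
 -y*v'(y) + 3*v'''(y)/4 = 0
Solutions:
 v(y) = C1 + Integral(C2*airyai(6^(2/3)*y/3) + C3*airybi(6^(2/3)*y/3), y)


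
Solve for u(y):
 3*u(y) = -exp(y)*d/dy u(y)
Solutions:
 u(y) = C1*exp(3*exp(-y))


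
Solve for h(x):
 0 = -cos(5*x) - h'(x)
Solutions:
 h(x) = C1 - sin(5*x)/5


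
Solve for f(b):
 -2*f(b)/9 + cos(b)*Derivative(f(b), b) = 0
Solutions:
 f(b) = C1*(sin(b) + 1)^(1/9)/(sin(b) - 1)^(1/9)


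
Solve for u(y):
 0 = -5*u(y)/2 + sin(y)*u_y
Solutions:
 u(y) = C1*(cos(y) - 1)^(5/4)/(cos(y) + 1)^(5/4)


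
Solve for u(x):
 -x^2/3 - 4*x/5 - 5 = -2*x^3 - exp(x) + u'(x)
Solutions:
 u(x) = C1 + x^4/2 - x^3/9 - 2*x^2/5 - 5*x + exp(x)


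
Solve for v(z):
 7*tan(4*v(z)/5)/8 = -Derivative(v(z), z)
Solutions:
 v(z) = -5*asin(C1*exp(-7*z/10))/4 + 5*pi/4
 v(z) = 5*asin(C1*exp(-7*z/10))/4


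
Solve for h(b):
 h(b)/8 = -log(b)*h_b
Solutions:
 h(b) = C1*exp(-li(b)/8)


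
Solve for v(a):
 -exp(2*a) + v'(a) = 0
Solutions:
 v(a) = C1 + exp(2*a)/2


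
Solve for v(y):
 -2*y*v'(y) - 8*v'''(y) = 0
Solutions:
 v(y) = C1 + Integral(C2*airyai(-2^(1/3)*y/2) + C3*airybi(-2^(1/3)*y/2), y)


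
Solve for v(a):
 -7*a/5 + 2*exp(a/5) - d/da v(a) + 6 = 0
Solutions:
 v(a) = C1 - 7*a^2/10 + 6*a + 10*exp(a/5)


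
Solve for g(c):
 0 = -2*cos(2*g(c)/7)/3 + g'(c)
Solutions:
 -2*c/3 - 7*log(sin(2*g(c)/7) - 1)/4 + 7*log(sin(2*g(c)/7) + 1)/4 = C1


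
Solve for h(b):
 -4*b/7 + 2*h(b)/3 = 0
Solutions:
 h(b) = 6*b/7


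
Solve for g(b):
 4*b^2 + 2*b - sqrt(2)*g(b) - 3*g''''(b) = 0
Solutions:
 g(b) = 2*sqrt(2)*b^2 + sqrt(2)*b + (C1*sin(2^(5/8)*3^(3/4)*b/6) + C2*cos(2^(5/8)*3^(3/4)*b/6))*exp(-2^(5/8)*3^(3/4)*b/6) + (C3*sin(2^(5/8)*3^(3/4)*b/6) + C4*cos(2^(5/8)*3^(3/4)*b/6))*exp(2^(5/8)*3^(3/4)*b/6)


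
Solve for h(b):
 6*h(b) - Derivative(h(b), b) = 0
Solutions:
 h(b) = C1*exp(6*b)


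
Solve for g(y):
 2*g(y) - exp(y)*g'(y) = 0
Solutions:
 g(y) = C1*exp(-2*exp(-y))


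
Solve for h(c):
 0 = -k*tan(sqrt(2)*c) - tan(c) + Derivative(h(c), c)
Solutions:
 h(c) = C1 - sqrt(2)*k*log(cos(sqrt(2)*c))/2 - log(cos(c))


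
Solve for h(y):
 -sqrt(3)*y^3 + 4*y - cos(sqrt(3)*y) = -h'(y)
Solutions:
 h(y) = C1 + sqrt(3)*y^4/4 - 2*y^2 + sqrt(3)*sin(sqrt(3)*y)/3


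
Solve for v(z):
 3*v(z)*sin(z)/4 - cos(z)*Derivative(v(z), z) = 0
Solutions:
 v(z) = C1/cos(z)^(3/4)


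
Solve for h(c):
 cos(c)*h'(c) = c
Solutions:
 h(c) = C1 + Integral(c/cos(c), c)


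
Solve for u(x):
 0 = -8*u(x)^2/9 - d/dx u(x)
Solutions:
 u(x) = 9/(C1 + 8*x)


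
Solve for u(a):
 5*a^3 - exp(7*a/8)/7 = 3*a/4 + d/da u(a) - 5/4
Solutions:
 u(a) = C1 + 5*a^4/4 - 3*a^2/8 + 5*a/4 - 8*exp(7*a/8)/49


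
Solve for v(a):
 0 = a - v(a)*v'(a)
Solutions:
 v(a) = -sqrt(C1 + a^2)
 v(a) = sqrt(C1 + a^2)


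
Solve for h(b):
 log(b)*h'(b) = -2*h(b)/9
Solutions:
 h(b) = C1*exp(-2*li(b)/9)


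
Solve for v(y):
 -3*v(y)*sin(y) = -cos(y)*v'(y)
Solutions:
 v(y) = C1/cos(y)^3


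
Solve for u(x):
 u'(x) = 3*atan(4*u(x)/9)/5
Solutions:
 Integral(1/atan(4*_y/9), (_y, u(x))) = C1 + 3*x/5


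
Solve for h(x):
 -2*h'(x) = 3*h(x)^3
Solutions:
 h(x) = -sqrt(-1/(C1 - 3*x))
 h(x) = sqrt(-1/(C1 - 3*x))


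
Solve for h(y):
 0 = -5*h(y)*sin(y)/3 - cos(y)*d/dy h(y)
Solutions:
 h(y) = C1*cos(y)^(5/3)


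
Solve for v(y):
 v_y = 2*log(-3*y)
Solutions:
 v(y) = C1 + 2*y*log(-y) + 2*y*(-1 + log(3))


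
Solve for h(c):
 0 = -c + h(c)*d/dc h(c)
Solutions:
 h(c) = -sqrt(C1 + c^2)
 h(c) = sqrt(C1 + c^2)


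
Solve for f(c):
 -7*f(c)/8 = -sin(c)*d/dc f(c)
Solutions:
 f(c) = C1*(cos(c) - 1)^(7/16)/(cos(c) + 1)^(7/16)


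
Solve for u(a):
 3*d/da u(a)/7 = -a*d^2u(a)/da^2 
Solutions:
 u(a) = C1 + C2*a^(4/7)


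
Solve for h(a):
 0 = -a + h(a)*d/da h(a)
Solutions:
 h(a) = -sqrt(C1 + a^2)
 h(a) = sqrt(C1 + a^2)


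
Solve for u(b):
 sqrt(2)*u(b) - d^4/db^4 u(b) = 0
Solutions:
 u(b) = C1*exp(-2^(1/8)*b) + C2*exp(2^(1/8)*b) + C3*sin(2^(1/8)*b) + C4*cos(2^(1/8)*b)


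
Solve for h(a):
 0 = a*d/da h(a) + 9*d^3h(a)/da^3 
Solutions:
 h(a) = C1 + Integral(C2*airyai(-3^(1/3)*a/3) + C3*airybi(-3^(1/3)*a/3), a)


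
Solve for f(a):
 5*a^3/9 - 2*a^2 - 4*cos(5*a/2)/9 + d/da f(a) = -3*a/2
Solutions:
 f(a) = C1 - 5*a^4/36 + 2*a^3/3 - 3*a^2/4 + 8*sin(5*a/2)/45


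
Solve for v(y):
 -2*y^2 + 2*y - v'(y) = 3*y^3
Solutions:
 v(y) = C1 - 3*y^4/4 - 2*y^3/3 + y^2


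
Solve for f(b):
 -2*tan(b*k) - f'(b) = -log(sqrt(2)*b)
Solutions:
 f(b) = C1 + b*log(b) - b + b*log(2)/2 - 2*Piecewise((-log(cos(b*k))/k, Ne(k, 0)), (0, True))


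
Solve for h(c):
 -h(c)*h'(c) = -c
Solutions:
 h(c) = -sqrt(C1 + c^2)
 h(c) = sqrt(C1 + c^2)


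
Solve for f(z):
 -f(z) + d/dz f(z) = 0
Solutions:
 f(z) = C1*exp(z)


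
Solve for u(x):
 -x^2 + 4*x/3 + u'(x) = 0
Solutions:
 u(x) = C1 + x^3/3 - 2*x^2/3


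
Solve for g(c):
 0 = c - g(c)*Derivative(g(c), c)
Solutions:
 g(c) = -sqrt(C1 + c^2)
 g(c) = sqrt(C1 + c^2)


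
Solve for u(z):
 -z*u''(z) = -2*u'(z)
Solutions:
 u(z) = C1 + C2*z^3


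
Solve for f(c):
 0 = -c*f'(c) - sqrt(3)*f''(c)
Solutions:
 f(c) = C1 + C2*erf(sqrt(2)*3^(3/4)*c/6)


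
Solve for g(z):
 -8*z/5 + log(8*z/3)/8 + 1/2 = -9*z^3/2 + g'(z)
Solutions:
 g(z) = C1 + 9*z^4/8 - 4*z^2/5 + z*log(z)/8 - z*log(3)/8 + 3*z*log(2)/8 + 3*z/8


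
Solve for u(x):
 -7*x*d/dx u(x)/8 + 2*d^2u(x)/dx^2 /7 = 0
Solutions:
 u(x) = C1 + C2*erfi(7*sqrt(2)*x/8)


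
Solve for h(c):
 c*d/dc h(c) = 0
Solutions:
 h(c) = C1


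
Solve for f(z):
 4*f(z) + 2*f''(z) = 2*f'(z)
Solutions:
 f(z) = (C1*sin(sqrt(7)*z/2) + C2*cos(sqrt(7)*z/2))*exp(z/2)


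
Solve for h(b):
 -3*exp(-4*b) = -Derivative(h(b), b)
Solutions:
 h(b) = C1 - 3*exp(-4*b)/4


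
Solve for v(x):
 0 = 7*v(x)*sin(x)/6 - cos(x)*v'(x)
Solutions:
 v(x) = C1/cos(x)^(7/6)


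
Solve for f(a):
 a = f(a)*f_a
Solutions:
 f(a) = -sqrt(C1 + a^2)
 f(a) = sqrt(C1 + a^2)


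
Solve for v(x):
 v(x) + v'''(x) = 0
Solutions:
 v(x) = C3*exp(-x) + (C1*sin(sqrt(3)*x/2) + C2*cos(sqrt(3)*x/2))*exp(x/2)


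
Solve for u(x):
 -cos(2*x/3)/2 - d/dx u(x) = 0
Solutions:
 u(x) = C1 - 3*sin(2*x/3)/4


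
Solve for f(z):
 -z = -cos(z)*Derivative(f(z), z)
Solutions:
 f(z) = C1 + Integral(z/cos(z), z)


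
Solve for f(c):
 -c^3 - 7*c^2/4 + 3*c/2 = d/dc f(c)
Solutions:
 f(c) = C1 - c^4/4 - 7*c^3/12 + 3*c^2/4


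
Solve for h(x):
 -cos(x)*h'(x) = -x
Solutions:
 h(x) = C1 + Integral(x/cos(x), x)


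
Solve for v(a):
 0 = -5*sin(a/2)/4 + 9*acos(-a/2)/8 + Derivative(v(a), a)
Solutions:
 v(a) = C1 - 9*a*acos(-a/2)/8 - 9*sqrt(4 - a^2)/8 - 5*cos(a/2)/2


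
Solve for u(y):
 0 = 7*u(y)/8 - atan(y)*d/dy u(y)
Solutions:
 u(y) = C1*exp(7*Integral(1/atan(y), y)/8)


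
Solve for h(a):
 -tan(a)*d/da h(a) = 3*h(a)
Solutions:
 h(a) = C1/sin(a)^3


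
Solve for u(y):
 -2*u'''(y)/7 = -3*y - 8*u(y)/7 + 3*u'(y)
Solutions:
 u(y) = C1*exp(y*(-2*(2 + 5*sqrt(30)/4)^(1/3) + 7/(2 + 5*sqrt(30)/4)^(1/3))/4)*sin(sqrt(3)*y*(7/(2 + 5*sqrt(30)/4)^(1/3) + 2*(2 + 5*sqrt(30)/4)^(1/3))/4) + C2*exp(y*(-2*(2 + 5*sqrt(30)/4)^(1/3) + 7/(2 + 5*sqrt(30)/4)^(1/3))/4)*cos(sqrt(3)*y*(7/(2 + 5*sqrt(30)/4)^(1/3) + 2*(2 + 5*sqrt(30)/4)^(1/3))/4) + C3*exp(y*(-7/(2*(2 + 5*sqrt(30)/4)^(1/3)) + (2 + 5*sqrt(30)/4)^(1/3))) - 21*y/8 - 441/64


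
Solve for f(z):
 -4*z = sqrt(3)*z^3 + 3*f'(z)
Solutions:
 f(z) = C1 - sqrt(3)*z^4/12 - 2*z^2/3


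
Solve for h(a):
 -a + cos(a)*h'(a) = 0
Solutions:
 h(a) = C1 + Integral(a/cos(a), a)


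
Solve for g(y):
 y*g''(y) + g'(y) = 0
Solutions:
 g(y) = C1 + C2*log(y)


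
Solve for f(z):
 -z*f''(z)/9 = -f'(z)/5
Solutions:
 f(z) = C1 + C2*z^(14/5)


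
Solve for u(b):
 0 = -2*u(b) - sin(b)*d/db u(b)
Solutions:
 u(b) = C1*(cos(b) + 1)/(cos(b) - 1)


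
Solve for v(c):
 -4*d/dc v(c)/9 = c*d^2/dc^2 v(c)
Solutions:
 v(c) = C1 + C2*c^(5/9)


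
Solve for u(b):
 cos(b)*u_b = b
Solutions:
 u(b) = C1 + Integral(b/cos(b), b)


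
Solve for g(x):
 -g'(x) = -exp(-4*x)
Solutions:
 g(x) = C1 - exp(-4*x)/4


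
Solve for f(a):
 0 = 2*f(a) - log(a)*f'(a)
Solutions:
 f(a) = C1*exp(2*li(a))


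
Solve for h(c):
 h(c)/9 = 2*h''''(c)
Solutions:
 h(c) = C1*exp(-2^(3/4)*sqrt(3)*c/6) + C2*exp(2^(3/4)*sqrt(3)*c/6) + C3*sin(2^(3/4)*sqrt(3)*c/6) + C4*cos(2^(3/4)*sqrt(3)*c/6)


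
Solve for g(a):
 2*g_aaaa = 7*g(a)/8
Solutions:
 g(a) = C1*exp(-7^(1/4)*a/2) + C2*exp(7^(1/4)*a/2) + C3*sin(7^(1/4)*a/2) + C4*cos(7^(1/4)*a/2)


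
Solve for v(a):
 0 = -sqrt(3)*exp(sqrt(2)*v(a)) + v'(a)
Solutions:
 v(a) = sqrt(2)*(2*log(-1/(C1 + sqrt(3)*a)) - log(2))/4


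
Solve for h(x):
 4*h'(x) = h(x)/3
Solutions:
 h(x) = C1*exp(x/12)


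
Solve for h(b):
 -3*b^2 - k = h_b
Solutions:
 h(b) = C1 - b^3 - b*k


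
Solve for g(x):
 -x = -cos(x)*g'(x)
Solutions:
 g(x) = C1 + Integral(x/cos(x), x)


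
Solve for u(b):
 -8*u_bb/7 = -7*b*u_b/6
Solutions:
 u(b) = C1 + C2*erfi(7*sqrt(6)*b/24)


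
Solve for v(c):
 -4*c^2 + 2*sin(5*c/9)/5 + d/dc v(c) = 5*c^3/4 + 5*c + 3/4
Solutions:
 v(c) = C1 + 5*c^4/16 + 4*c^3/3 + 5*c^2/2 + 3*c/4 + 18*cos(5*c/9)/25


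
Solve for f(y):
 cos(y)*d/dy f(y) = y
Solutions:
 f(y) = C1 + Integral(y/cos(y), y)


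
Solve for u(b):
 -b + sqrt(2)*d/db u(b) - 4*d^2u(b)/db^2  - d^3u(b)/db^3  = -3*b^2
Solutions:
 u(b) = C1 + C2*exp(b*(-2 + sqrt(sqrt(2) + 4))) + C3*exp(-b*(2 + sqrt(sqrt(2) + 4))) - sqrt(2)*b^3/2 - 6*b^2 + sqrt(2)*b^2/4 - 24*sqrt(2)*b - b


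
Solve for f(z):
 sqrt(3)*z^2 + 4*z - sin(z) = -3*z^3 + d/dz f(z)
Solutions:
 f(z) = C1 + 3*z^4/4 + sqrt(3)*z^3/3 + 2*z^2 + cos(z)


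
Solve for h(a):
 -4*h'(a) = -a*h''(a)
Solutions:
 h(a) = C1 + C2*a^5


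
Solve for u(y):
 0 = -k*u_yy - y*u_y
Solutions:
 u(y) = C1 + C2*sqrt(k)*erf(sqrt(2)*y*sqrt(1/k)/2)


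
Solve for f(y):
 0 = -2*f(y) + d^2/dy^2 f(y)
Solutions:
 f(y) = C1*exp(-sqrt(2)*y) + C2*exp(sqrt(2)*y)


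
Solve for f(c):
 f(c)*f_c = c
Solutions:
 f(c) = -sqrt(C1 + c^2)
 f(c) = sqrt(C1 + c^2)


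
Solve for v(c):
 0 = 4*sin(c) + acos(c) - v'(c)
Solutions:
 v(c) = C1 + c*acos(c) - sqrt(1 - c^2) - 4*cos(c)


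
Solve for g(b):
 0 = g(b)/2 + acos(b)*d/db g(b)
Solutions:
 g(b) = C1*exp(-Integral(1/acos(b), b)/2)


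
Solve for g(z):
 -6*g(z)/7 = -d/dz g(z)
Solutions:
 g(z) = C1*exp(6*z/7)


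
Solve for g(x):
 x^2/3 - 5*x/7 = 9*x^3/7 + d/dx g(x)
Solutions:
 g(x) = C1 - 9*x^4/28 + x^3/9 - 5*x^2/14


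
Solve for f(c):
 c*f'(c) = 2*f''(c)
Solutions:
 f(c) = C1 + C2*erfi(c/2)


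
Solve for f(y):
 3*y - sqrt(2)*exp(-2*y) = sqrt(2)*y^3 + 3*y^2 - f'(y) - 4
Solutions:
 f(y) = C1 + sqrt(2)*y^4/4 + y^3 - 3*y^2/2 - 4*y - sqrt(2)*exp(-2*y)/2


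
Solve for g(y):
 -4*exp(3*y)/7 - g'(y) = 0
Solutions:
 g(y) = C1 - 4*exp(3*y)/21


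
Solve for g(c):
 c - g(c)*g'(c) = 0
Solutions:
 g(c) = -sqrt(C1 + c^2)
 g(c) = sqrt(C1 + c^2)


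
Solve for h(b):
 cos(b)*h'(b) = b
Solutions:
 h(b) = C1 + Integral(b/cos(b), b)


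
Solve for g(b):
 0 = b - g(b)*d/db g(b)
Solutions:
 g(b) = -sqrt(C1 + b^2)
 g(b) = sqrt(C1 + b^2)


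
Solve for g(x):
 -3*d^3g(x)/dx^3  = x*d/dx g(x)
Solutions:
 g(x) = C1 + Integral(C2*airyai(-3^(2/3)*x/3) + C3*airybi(-3^(2/3)*x/3), x)


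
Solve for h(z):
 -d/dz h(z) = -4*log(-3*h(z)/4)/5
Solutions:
 -5*Integral(1/(log(-_y) - 2*log(2) + log(3)), (_y, h(z)))/4 = C1 - z


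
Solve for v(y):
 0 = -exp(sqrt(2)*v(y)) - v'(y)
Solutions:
 v(y) = sqrt(2)*(2*log(1/(C1 + y)) - log(2))/4


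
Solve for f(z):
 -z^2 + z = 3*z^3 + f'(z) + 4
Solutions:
 f(z) = C1 - 3*z^4/4 - z^3/3 + z^2/2 - 4*z


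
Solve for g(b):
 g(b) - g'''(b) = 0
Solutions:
 g(b) = C3*exp(b) + (C1*sin(sqrt(3)*b/2) + C2*cos(sqrt(3)*b/2))*exp(-b/2)


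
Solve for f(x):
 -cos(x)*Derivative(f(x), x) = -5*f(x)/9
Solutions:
 f(x) = C1*(sin(x) + 1)^(5/18)/(sin(x) - 1)^(5/18)


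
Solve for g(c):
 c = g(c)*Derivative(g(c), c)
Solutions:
 g(c) = -sqrt(C1 + c^2)
 g(c) = sqrt(C1 + c^2)


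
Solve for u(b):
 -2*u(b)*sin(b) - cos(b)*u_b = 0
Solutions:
 u(b) = C1*cos(b)^2


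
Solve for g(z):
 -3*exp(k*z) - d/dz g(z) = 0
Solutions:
 g(z) = C1 - 3*exp(k*z)/k


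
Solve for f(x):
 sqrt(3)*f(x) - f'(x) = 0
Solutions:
 f(x) = C1*exp(sqrt(3)*x)


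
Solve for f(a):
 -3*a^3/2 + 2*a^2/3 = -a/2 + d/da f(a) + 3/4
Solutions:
 f(a) = C1 - 3*a^4/8 + 2*a^3/9 + a^2/4 - 3*a/4


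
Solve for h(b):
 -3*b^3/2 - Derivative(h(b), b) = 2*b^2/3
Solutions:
 h(b) = C1 - 3*b^4/8 - 2*b^3/9


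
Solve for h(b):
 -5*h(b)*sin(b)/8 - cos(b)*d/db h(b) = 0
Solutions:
 h(b) = C1*cos(b)^(5/8)


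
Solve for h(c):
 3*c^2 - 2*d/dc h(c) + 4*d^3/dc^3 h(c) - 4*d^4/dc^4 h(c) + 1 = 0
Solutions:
 h(c) = C1 + C2*exp(c*(2*2^(2/3)/(3*sqrt(57) + 23)^(1/3) + 4 + 2^(1/3)*(3*sqrt(57) + 23)^(1/3))/12)*sin(2^(1/3)*sqrt(3)*c*(-(3*sqrt(57) + 23)^(1/3) + 2*2^(1/3)/(3*sqrt(57) + 23)^(1/3))/12) + C3*exp(c*(2*2^(2/3)/(3*sqrt(57) + 23)^(1/3) + 4 + 2^(1/3)*(3*sqrt(57) + 23)^(1/3))/12)*cos(2^(1/3)*sqrt(3)*c*(-(3*sqrt(57) + 23)^(1/3) + 2*2^(1/3)/(3*sqrt(57) + 23)^(1/3))/12) + C4*exp(c*(-2^(1/3)*(3*sqrt(57) + 23)^(1/3) - 2*2^(2/3)/(3*sqrt(57) + 23)^(1/3) + 2)/6) + c^3/2 + 13*c/2


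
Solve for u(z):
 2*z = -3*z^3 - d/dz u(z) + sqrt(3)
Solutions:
 u(z) = C1 - 3*z^4/4 - z^2 + sqrt(3)*z


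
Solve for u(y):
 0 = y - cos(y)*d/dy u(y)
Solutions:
 u(y) = C1 + Integral(y/cos(y), y)


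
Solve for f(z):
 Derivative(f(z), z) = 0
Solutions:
 f(z) = C1


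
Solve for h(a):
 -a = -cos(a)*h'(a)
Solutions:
 h(a) = C1 + Integral(a/cos(a), a)


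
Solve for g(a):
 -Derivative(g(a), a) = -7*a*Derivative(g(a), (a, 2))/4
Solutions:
 g(a) = C1 + C2*a^(11/7)


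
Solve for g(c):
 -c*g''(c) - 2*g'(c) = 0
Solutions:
 g(c) = C1 + C2/c


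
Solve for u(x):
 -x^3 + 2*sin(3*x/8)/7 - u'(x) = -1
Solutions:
 u(x) = C1 - x^4/4 + x - 16*cos(3*x/8)/21


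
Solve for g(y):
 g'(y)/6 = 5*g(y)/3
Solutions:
 g(y) = C1*exp(10*y)


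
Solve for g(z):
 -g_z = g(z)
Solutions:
 g(z) = C1*exp(-z)


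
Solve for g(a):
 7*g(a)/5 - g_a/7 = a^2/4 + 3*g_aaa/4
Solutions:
 g(a) = C1*exp(-a*(-10*2^(2/3)*245^(1/3)/(3087 + sqrt(9532369))^(1/3) + 350^(1/3)*(3087 + sqrt(9532369))^(1/3))/210)*sin(sqrt(3)*a*(10*2^(2/3)*245^(1/3)/(3087 + sqrt(9532369))^(1/3) + 350^(1/3)*(3087 + sqrt(9532369))^(1/3))/210) + C2*exp(-a*(-10*2^(2/3)*245^(1/3)/(3087 + sqrt(9532369))^(1/3) + 350^(1/3)*(3087 + sqrt(9532369))^(1/3))/210)*cos(sqrt(3)*a*(10*2^(2/3)*245^(1/3)/(3087 + sqrt(9532369))^(1/3) + 350^(1/3)*(3087 + sqrt(9532369))^(1/3))/210) + C3*exp(a*(-10*2^(2/3)*245^(1/3)/(3087 + sqrt(9532369))^(1/3) + 350^(1/3)*(3087 + sqrt(9532369))^(1/3))/105) + 5*a^2/28 + 25*a/686 + 125/33614


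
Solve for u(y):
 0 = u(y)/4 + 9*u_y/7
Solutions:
 u(y) = C1*exp(-7*y/36)


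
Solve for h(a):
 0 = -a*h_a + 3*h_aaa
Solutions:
 h(a) = C1 + Integral(C2*airyai(3^(2/3)*a/3) + C3*airybi(3^(2/3)*a/3), a)


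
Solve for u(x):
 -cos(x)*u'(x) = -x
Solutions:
 u(x) = C1 + Integral(x/cos(x), x)


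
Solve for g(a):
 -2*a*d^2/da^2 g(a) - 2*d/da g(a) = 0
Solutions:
 g(a) = C1 + C2*log(a)


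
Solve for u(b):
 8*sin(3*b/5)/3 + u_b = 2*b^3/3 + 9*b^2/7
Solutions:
 u(b) = C1 + b^4/6 + 3*b^3/7 + 40*cos(3*b/5)/9


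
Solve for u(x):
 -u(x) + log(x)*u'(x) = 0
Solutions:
 u(x) = C1*exp(li(x))


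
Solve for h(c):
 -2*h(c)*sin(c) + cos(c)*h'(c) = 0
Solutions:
 h(c) = C1/cos(c)^2


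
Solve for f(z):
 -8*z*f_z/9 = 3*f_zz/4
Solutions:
 f(z) = C1 + C2*erf(4*sqrt(3)*z/9)


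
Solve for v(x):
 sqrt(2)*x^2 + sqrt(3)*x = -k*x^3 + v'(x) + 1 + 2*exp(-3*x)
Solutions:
 v(x) = C1 + k*x^4/4 + sqrt(2)*x^3/3 + sqrt(3)*x^2/2 - x + 2*exp(-3*x)/3
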